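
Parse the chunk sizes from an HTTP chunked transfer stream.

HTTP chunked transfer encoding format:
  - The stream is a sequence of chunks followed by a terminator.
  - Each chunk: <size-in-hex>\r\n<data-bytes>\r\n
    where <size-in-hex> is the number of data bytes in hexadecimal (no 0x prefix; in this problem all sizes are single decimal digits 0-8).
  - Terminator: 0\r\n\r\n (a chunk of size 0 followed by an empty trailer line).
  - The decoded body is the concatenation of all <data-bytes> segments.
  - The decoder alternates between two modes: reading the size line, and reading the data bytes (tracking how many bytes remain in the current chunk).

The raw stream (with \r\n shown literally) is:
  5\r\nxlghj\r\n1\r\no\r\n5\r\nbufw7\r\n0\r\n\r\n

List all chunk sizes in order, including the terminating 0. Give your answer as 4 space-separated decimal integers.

Chunk 1: stream[0..1]='5' size=0x5=5, data at stream[3..8]='xlghj' -> body[0..5], body so far='xlghj'
Chunk 2: stream[10..11]='1' size=0x1=1, data at stream[13..14]='o' -> body[5..6], body so far='xlghjo'
Chunk 3: stream[16..17]='5' size=0x5=5, data at stream[19..24]='bufw7' -> body[6..11], body so far='xlghjobufw7'
Chunk 4: stream[26..27]='0' size=0 (terminator). Final body='xlghjobufw7' (11 bytes)

Answer: 5 1 5 0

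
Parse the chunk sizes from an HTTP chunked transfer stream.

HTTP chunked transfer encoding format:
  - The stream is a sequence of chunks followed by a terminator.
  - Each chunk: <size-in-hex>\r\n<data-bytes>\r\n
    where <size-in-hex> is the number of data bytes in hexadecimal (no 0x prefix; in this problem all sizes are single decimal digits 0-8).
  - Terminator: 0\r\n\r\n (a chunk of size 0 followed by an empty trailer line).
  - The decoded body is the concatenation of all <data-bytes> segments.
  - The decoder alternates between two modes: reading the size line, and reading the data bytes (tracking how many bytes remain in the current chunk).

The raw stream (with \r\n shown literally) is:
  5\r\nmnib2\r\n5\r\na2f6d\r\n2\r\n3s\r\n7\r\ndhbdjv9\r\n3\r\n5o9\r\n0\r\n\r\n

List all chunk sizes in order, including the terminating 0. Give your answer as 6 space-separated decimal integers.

Chunk 1: stream[0..1]='5' size=0x5=5, data at stream[3..8]='mnib2' -> body[0..5], body so far='mnib2'
Chunk 2: stream[10..11]='5' size=0x5=5, data at stream[13..18]='a2f6d' -> body[5..10], body so far='mnib2a2f6d'
Chunk 3: stream[20..21]='2' size=0x2=2, data at stream[23..25]='3s' -> body[10..12], body so far='mnib2a2f6d3s'
Chunk 4: stream[27..28]='7' size=0x7=7, data at stream[30..37]='dhbdjv9' -> body[12..19], body so far='mnib2a2f6d3sdhbdjv9'
Chunk 5: stream[39..40]='3' size=0x3=3, data at stream[42..45]='5o9' -> body[19..22], body so far='mnib2a2f6d3sdhbdjv95o9'
Chunk 6: stream[47..48]='0' size=0 (terminator). Final body='mnib2a2f6d3sdhbdjv95o9' (22 bytes)

Answer: 5 5 2 7 3 0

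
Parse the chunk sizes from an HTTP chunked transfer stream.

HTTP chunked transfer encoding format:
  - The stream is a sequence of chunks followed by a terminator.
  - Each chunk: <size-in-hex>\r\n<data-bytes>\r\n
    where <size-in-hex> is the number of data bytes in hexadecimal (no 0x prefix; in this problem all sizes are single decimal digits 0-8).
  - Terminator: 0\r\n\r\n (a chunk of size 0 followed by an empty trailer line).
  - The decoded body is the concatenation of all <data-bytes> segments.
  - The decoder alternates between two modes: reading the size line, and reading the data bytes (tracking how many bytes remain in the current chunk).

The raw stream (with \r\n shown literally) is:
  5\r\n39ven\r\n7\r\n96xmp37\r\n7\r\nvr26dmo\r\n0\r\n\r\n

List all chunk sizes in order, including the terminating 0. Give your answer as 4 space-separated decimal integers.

Answer: 5 7 7 0

Derivation:
Chunk 1: stream[0..1]='5' size=0x5=5, data at stream[3..8]='39ven' -> body[0..5], body so far='39ven'
Chunk 2: stream[10..11]='7' size=0x7=7, data at stream[13..20]='96xmp37' -> body[5..12], body so far='39ven96xmp37'
Chunk 3: stream[22..23]='7' size=0x7=7, data at stream[25..32]='vr26dmo' -> body[12..19], body so far='39ven96xmp37vr26dmo'
Chunk 4: stream[34..35]='0' size=0 (terminator). Final body='39ven96xmp37vr26dmo' (19 bytes)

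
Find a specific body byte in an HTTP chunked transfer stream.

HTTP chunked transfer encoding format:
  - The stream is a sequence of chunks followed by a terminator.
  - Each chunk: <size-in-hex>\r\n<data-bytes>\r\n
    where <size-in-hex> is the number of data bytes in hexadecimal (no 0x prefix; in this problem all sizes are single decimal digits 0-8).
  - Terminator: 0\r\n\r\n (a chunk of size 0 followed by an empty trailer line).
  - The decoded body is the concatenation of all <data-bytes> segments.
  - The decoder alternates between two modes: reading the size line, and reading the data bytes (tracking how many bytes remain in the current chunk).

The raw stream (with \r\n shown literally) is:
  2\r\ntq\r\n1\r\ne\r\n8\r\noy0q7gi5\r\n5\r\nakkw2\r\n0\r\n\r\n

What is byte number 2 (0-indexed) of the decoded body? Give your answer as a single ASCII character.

Answer: e

Derivation:
Chunk 1: stream[0..1]='2' size=0x2=2, data at stream[3..5]='tq' -> body[0..2], body so far='tq'
Chunk 2: stream[7..8]='1' size=0x1=1, data at stream[10..11]='e' -> body[2..3], body so far='tqe'
Chunk 3: stream[13..14]='8' size=0x8=8, data at stream[16..24]='oy0q7gi5' -> body[3..11], body so far='tqeoy0q7gi5'
Chunk 4: stream[26..27]='5' size=0x5=5, data at stream[29..34]='akkw2' -> body[11..16], body so far='tqeoy0q7gi5akkw2'
Chunk 5: stream[36..37]='0' size=0 (terminator). Final body='tqeoy0q7gi5akkw2' (16 bytes)
Body byte 2 = 'e'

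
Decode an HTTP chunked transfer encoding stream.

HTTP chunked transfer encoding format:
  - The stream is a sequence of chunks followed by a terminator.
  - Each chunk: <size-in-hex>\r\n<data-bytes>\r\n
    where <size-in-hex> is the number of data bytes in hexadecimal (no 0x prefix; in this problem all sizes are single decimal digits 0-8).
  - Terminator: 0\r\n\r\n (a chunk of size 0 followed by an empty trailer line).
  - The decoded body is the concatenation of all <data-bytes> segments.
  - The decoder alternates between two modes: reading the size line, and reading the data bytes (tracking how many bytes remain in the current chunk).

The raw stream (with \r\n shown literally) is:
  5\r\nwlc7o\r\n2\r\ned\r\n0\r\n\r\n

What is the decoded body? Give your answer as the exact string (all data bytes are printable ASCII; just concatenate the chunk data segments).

Chunk 1: stream[0..1]='5' size=0x5=5, data at stream[3..8]='wlc7o' -> body[0..5], body so far='wlc7o'
Chunk 2: stream[10..11]='2' size=0x2=2, data at stream[13..15]='ed' -> body[5..7], body so far='wlc7oed'
Chunk 3: stream[17..18]='0' size=0 (terminator). Final body='wlc7oed' (7 bytes)

Answer: wlc7oed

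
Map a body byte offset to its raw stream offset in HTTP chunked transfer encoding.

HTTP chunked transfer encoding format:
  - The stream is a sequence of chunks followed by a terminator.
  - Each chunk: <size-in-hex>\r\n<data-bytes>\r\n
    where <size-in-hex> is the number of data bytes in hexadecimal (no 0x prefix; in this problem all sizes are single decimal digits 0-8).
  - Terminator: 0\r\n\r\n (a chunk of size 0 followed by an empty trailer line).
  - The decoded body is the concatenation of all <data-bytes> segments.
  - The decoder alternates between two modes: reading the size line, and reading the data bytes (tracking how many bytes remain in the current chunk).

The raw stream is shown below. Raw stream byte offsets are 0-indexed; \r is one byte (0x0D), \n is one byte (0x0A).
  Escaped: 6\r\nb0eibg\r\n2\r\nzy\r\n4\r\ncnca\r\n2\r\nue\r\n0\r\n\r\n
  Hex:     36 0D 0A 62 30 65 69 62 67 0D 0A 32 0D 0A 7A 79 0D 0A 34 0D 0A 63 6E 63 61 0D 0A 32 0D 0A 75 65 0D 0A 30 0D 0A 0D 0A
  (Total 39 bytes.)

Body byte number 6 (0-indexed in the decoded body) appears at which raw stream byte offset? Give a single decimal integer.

Chunk 1: stream[0..1]='6' size=0x6=6, data at stream[3..9]='b0eibg' -> body[0..6], body so far='b0eibg'
Chunk 2: stream[11..12]='2' size=0x2=2, data at stream[14..16]='zy' -> body[6..8], body so far='b0eibgzy'
Chunk 3: stream[18..19]='4' size=0x4=4, data at stream[21..25]='cnca' -> body[8..12], body so far='b0eibgzycnca'
Chunk 4: stream[27..28]='2' size=0x2=2, data at stream[30..32]='ue' -> body[12..14], body so far='b0eibgzycncaue'
Chunk 5: stream[34..35]='0' size=0 (terminator). Final body='b0eibgzycncaue' (14 bytes)
Body byte 6 at stream offset 14

Answer: 14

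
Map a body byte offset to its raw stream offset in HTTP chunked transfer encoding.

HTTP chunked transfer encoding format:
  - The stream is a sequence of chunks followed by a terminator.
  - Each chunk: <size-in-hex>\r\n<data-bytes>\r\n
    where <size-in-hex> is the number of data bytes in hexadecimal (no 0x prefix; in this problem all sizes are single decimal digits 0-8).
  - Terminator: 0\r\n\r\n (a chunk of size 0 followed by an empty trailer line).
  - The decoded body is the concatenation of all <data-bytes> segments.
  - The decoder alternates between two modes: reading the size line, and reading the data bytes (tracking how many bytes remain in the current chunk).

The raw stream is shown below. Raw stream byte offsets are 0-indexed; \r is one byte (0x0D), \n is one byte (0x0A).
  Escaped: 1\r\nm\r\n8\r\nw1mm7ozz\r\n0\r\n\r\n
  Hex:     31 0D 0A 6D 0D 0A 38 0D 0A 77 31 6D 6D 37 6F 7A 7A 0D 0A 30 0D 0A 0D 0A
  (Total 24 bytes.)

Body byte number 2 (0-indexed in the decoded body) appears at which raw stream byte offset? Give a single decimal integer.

Chunk 1: stream[0..1]='1' size=0x1=1, data at stream[3..4]='m' -> body[0..1], body so far='m'
Chunk 2: stream[6..7]='8' size=0x8=8, data at stream[9..17]='w1mm7ozz' -> body[1..9], body so far='mw1mm7ozz'
Chunk 3: stream[19..20]='0' size=0 (terminator). Final body='mw1mm7ozz' (9 bytes)
Body byte 2 at stream offset 10

Answer: 10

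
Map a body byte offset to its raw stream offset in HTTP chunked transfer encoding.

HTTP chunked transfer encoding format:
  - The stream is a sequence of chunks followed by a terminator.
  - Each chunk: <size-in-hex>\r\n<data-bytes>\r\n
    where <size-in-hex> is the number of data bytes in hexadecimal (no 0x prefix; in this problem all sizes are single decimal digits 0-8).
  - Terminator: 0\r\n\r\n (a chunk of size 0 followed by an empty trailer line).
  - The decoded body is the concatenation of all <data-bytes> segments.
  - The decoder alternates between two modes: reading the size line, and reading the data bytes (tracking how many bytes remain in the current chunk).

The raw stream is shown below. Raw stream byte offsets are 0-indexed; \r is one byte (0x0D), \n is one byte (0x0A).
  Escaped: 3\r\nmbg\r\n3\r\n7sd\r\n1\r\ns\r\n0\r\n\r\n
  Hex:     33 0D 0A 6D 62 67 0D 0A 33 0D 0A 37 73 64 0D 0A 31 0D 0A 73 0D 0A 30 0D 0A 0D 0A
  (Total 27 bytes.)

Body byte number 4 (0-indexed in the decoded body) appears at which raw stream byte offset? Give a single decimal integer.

Answer: 12

Derivation:
Chunk 1: stream[0..1]='3' size=0x3=3, data at stream[3..6]='mbg' -> body[0..3], body so far='mbg'
Chunk 2: stream[8..9]='3' size=0x3=3, data at stream[11..14]='7sd' -> body[3..6], body so far='mbg7sd'
Chunk 3: stream[16..17]='1' size=0x1=1, data at stream[19..20]='s' -> body[6..7], body so far='mbg7sds'
Chunk 4: stream[22..23]='0' size=0 (terminator). Final body='mbg7sds' (7 bytes)
Body byte 4 at stream offset 12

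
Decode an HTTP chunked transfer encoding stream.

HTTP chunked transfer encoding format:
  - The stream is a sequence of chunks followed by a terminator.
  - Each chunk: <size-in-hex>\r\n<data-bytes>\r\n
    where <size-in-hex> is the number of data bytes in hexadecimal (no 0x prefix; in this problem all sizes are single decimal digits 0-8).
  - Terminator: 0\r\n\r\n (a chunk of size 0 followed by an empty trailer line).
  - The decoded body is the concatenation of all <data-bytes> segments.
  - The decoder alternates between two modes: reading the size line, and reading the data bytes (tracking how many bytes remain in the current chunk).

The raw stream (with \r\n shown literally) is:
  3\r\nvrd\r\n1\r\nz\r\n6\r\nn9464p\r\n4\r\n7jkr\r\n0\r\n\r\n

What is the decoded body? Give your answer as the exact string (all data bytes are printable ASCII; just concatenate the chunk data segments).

Chunk 1: stream[0..1]='3' size=0x3=3, data at stream[3..6]='vrd' -> body[0..3], body so far='vrd'
Chunk 2: stream[8..9]='1' size=0x1=1, data at stream[11..12]='z' -> body[3..4], body so far='vrdz'
Chunk 3: stream[14..15]='6' size=0x6=6, data at stream[17..23]='n9464p' -> body[4..10], body so far='vrdzn9464p'
Chunk 4: stream[25..26]='4' size=0x4=4, data at stream[28..32]='7jkr' -> body[10..14], body so far='vrdzn9464p7jkr'
Chunk 5: stream[34..35]='0' size=0 (terminator). Final body='vrdzn9464p7jkr' (14 bytes)

Answer: vrdzn9464p7jkr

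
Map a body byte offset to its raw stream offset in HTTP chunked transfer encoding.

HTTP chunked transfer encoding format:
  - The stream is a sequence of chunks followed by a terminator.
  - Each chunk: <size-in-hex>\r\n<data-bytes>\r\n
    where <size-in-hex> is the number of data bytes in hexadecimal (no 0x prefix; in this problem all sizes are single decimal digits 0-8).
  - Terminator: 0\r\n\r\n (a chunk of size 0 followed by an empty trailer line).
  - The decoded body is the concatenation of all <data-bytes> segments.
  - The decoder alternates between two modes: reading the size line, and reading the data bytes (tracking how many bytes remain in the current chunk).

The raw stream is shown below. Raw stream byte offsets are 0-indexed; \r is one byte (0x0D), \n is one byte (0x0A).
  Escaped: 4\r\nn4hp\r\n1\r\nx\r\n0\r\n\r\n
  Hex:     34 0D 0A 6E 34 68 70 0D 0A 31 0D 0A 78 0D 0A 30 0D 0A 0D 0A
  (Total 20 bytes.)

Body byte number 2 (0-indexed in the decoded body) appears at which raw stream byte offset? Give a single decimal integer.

Chunk 1: stream[0..1]='4' size=0x4=4, data at stream[3..7]='n4hp' -> body[0..4], body so far='n4hp'
Chunk 2: stream[9..10]='1' size=0x1=1, data at stream[12..13]='x' -> body[4..5], body so far='n4hpx'
Chunk 3: stream[15..16]='0' size=0 (terminator). Final body='n4hpx' (5 bytes)
Body byte 2 at stream offset 5

Answer: 5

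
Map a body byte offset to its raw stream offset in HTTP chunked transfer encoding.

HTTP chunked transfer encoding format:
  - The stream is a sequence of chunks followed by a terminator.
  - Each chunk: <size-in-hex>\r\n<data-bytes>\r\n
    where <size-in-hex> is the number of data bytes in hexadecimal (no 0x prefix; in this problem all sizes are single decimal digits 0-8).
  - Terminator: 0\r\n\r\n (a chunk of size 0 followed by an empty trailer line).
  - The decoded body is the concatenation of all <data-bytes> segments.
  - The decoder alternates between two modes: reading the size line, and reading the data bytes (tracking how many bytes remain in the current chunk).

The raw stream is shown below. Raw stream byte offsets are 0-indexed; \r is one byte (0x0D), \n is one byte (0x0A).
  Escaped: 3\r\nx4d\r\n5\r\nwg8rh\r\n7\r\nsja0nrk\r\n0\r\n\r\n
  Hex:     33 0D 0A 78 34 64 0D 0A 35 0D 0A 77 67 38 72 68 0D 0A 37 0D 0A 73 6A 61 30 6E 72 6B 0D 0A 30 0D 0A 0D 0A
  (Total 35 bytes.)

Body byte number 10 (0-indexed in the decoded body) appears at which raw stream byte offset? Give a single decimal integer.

Answer: 23

Derivation:
Chunk 1: stream[0..1]='3' size=0x3=3, data at stream[3..6]='x4d' -> body[0..3], body so far='x4d'
Chunk 2: stream[8..9]='5' size=0x5=5, data at stream[11..16]='wg8rh' -> body[3..8], body so far='x4dwg8rh'
Chunk 3: stream[18..19]='7' size=0x7=7, data at stream[21..28]='sja0nrk' -> body[8..15], body so far='x4dwg8rhsja0nrk'
Chunk 4: stream[30..31]='0' size=0 (terminator). Final body='x4dwg8rhsja0nrk' (15 bytes)
Body byte 10 at stream offset 23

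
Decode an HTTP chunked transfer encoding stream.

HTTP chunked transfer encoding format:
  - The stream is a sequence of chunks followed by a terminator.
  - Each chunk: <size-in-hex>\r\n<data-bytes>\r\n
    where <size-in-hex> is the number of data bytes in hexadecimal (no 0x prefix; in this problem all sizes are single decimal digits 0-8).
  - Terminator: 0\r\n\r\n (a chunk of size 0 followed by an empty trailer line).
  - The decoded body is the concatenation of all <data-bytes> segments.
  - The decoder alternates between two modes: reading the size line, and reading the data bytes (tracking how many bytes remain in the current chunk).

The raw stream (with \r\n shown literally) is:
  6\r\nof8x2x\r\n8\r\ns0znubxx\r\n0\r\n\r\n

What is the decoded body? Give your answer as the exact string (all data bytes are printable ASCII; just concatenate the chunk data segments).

Answer: of8x2xs0znubxx

Derivation:
Chunk 1: stream[0..1]='6' size=0x6=6, data at stream[3..9]='of8x2x' -> body[0..6], body so far='of8x2x'
Chunk 2: stream[11..12]='8' size=0x8=8, data at stream[14..22]='s0znubxx' -> body[6..14], body so far='of8x2xs0znubxx'
Chunk 3: stream[24..25]='0' size=0 (terminator). Final body='of8x2xs0znubxx' (14 bytes)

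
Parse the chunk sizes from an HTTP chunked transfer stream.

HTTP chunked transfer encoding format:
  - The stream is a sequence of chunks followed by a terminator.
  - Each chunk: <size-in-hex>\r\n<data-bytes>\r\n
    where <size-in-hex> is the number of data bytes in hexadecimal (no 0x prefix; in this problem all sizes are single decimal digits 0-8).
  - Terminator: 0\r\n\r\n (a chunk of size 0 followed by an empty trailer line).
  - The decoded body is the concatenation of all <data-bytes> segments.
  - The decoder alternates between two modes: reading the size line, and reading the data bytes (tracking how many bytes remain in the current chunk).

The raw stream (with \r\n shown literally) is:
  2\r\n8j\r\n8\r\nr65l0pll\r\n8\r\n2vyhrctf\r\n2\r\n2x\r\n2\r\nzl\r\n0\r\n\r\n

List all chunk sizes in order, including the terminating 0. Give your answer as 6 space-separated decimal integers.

Answer: 2 8 8 2 2 0

Derivation:
Chunk 1: stream[0..1]='2' size=0x2=2, data at stream[3..5]='8j' -> body[0..2], body so far='8j'
Chunk 2: stream[7..8]='8' size=0x8=8, data at stream[10..18]='r65l0pll' -> body[2..10], body so far='8jr65l0pll'
Chunk 3: stream[20..21]='8' size=0x8=8, data at stream[23..31]='2vyhrctf' -> body[10..18], body so far='8jr65l0pll2vyhrctf'
Chunk 4: stream[33..34]='2' size=0x2=2, data at stream[36..38]='2x' -> body[18..20], body so far='8jr65l0pll2vyhrctf2x'
Chunk 5: stream[40..41]='2' size=0x2=2, data at stream[43..45]='zl' -> body[20..22], body so far='8jr65l0pll2vyhrctf2xzl'
Chunk 6: stream[47..48]='0' size=0 (terminator). Final body='8jr65l0pll2vyhrctf2xzl' (22 bytes)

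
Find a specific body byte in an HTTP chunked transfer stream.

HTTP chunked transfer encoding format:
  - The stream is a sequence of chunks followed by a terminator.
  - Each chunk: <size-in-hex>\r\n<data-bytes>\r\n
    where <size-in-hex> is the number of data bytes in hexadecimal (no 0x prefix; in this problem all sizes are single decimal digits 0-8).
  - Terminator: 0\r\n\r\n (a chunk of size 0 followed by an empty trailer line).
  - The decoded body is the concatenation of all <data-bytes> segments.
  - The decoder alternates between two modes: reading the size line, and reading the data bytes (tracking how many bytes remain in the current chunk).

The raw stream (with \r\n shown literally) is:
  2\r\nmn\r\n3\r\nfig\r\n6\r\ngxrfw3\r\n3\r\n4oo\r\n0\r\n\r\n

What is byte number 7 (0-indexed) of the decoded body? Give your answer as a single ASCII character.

Answer: r

Derivation:
Chunk 1: stream[0..1]='2' size=0x2=2, data at stream[3..5]='mn' -> body[0..2], body so far='mn'
Chunk 2: stream[7..8]='3' size=0x3=3, data at stream[10..13]='fig' -> body[2..5], body so far='mnfig'
Chunk 3: stream[15..16]='6' size=0x6=6, data at stream[18..24]='gxrfw3' -> body[5..11], body so far='mnfiggxrfw3'
Chunk 4: stream[26..27]='3' size=0x3=3, data at stream[29..32]='4oo' -> body[11..14], body so far='mnfiggxrfw34oo'
Chunk 5: stream[34..35]='0' size=0 (terminator). Final body='mnfiggxrfw34oo' (14 bytes)
Body byte 7 = 'r'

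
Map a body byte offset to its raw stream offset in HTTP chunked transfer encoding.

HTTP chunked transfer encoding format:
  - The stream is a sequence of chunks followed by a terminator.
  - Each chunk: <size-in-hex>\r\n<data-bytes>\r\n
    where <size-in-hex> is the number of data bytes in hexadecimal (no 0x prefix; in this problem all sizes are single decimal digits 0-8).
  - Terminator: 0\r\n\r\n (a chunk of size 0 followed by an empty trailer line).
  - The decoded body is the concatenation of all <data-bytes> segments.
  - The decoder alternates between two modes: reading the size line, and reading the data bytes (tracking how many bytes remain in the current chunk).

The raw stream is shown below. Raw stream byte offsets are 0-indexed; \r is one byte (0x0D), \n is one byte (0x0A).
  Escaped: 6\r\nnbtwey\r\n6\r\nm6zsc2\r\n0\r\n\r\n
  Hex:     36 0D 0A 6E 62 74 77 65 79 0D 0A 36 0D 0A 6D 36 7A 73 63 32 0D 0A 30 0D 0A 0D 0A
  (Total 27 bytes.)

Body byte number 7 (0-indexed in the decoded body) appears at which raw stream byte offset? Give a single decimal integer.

Chunk 1: stream[0..1]='6' size=0x6=6, data at stream[3..9]='nbtwey' -> body[0..6], body so far='nbtwey'
Chunk 2: stream[11..12]='6' size=0x6=6, data at stream[14..20]='m6zsc2' -> body[6..12], body so far='nbtweym6zsc2'
Chunk 3: stream[22..23]='0' size=0 (terminator). Final body='nbtweym6zsc2' (12 bytes)
Body byte 7 at stream offset 15

Answer: 15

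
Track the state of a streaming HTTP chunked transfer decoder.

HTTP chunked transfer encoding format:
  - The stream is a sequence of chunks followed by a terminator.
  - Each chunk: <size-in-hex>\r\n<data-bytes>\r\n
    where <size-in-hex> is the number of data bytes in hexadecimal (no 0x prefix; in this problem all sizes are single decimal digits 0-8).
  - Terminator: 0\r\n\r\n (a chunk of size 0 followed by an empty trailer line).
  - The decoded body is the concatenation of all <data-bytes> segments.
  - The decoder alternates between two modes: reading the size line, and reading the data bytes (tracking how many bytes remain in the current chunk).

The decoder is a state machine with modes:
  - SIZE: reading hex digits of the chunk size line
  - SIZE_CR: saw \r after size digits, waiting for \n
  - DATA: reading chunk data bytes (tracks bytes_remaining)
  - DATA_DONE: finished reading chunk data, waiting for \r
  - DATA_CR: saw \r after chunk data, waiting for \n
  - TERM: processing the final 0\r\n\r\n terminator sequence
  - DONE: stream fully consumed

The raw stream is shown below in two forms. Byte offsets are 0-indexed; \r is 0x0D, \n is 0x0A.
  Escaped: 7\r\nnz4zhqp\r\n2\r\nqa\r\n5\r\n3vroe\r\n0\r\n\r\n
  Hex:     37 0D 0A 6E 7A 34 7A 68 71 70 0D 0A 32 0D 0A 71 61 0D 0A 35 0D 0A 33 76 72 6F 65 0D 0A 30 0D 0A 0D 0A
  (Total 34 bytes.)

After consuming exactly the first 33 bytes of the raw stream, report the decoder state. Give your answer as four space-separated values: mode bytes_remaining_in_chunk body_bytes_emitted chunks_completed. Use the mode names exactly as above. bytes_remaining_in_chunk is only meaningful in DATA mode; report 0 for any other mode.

Byte 0 = '7': mode=SIZE remaining=0 emitted=0 chunks_done=0
Byte 1 = 0x0D: mode=SIZE_CR remaining=0 emitted=0 chunks_done=0
Byte 2 = 0x0A: mode=DATA remaining=7 emitted=0 chunks_done=0
Byte 3 = 'n': mode=DATA remaining=6 emitted=1 chunks_done=0
Byte 4 = 'z': mode=DATA remaining=5 emitted=2 chunks_done=0
Byte 5 = '4': mode=DATA remaining=4 emitted=3 chunks_done=0
Byte 6 = 'z': mode=DATA remaining=3 emitted=4 chunks_done=0
Byte 7 = 'h': mode=DATA remaining=2 emitted=5 chunks_done=0
Byte 8 = 'q': mode=DATA remaining=1 emitted=6 chunks_done=0
Byte 9 = 'p': mode=DATA_DONE remaining=0 emitted=7 chunks_done=0
Byte 10 = 0x0D: mode=DATA_CR remaining=0 emitted=7 chunks_done=0
Byte 11 = 0x0A: mode=SIZE remaining=0 emitted=7 chunks_done=1
Byte 12 = '2': mode=SIZE remaining=0 emitted=7 chunks_done=1
Byte 13 = 0x0D: mode=SIZE_CR remaining=0 emitted=7 chunks_done=1
Byte 14 = 0x0A: mode=DATA remaining=2 emitted=7 chunks_done=1
Byte 15 = 'q': mode=DATA remaining=1 emitted=8 chunks_done=1
Byte 16 = 'a': mode=DATA_DONE remaining=0 emitted=9 chunks_done=1
Byte 17 = 0x0D: mode=DATA_CR remaining=0 emitted=9 chunks_done=1
Byte 18 = 0x0A: mode=SIZE remaining=0 emitted=9 chunks_done=2
Byte 19 = '5': mode=SIZE remaining=0 emitted=9 chunks_done=2
Byte 20 = 0x0D: mode=SIZE_CR remaining=0 emitted=9 chunks_done=2
Byte 21 = 0x0A: mode=DATA remaining=5 emitted=9 chunks_done=2
Byte 22 = '3': mode=DATA remaining=4 emitted=10 chunks_done=2
Byte 23 = 'v': mode=DATA remaining=3 emitted=11 chunks_done=2
Byte 24 = 'r': mode=DATA remaining=2 emitted=12 chunks_done=2
Byte 25 = 'o': mode=DATA remaining=1 emitted=13 chunks_done=2
Byte 26 = 'e': mode=DATA_DONE remaining=0 emitted=14 chunks_done=2
Byte 27 = 0x0D: mode=DATA_CR remaining=0 emitted=14 chunks_done=2
Byte 28 = 0x0A: mode=SIZE remaining=0 emitted=14 chunks_done=3
Byte 29 = '0': mode=SIZE remaining=0 emitted=14 chunks_done=3
Byte 30 = 0x0D: mode=SIZE_CR remaining=0 emitted=14 chunks_done=3
Byte 31 = 0x0A: mode=TERM remaining=0 emitted=14 chunks_done=3
Byte 32 = 0x0D: mode=TERM remaining=0 emitted=14 chunks_done=3

Answer: TERM 0 14 3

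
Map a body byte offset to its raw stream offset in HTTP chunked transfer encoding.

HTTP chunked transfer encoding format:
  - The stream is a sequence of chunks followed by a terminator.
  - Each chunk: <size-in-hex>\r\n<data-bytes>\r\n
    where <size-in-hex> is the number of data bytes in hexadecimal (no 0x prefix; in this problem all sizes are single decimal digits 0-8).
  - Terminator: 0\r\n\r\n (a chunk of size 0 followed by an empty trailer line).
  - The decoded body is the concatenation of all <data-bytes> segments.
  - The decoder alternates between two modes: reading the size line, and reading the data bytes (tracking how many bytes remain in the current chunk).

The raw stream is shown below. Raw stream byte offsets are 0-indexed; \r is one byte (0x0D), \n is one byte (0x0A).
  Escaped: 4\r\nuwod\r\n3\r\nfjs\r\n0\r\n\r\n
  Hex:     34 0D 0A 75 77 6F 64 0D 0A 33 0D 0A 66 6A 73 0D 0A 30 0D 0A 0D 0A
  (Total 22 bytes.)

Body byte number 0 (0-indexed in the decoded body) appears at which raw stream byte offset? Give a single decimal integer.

Answer: 3

Derivation:
Chunk 1: stream[0..1]='4' size=0x4=4, data at stream[3..7]='uwod' -> body[0..4], body so far='uwod'
Chunk 2: stream[9..10]='3' size=0x3=3, data at stream[12..15]='fjs' -> body[4..7], body so far='uwodfjs'
Chunk 3: stream[17..18]='0' size=0 (terminator). Final body='uwodfjs' (7 bytes)
Body byte 0 at stream offset 3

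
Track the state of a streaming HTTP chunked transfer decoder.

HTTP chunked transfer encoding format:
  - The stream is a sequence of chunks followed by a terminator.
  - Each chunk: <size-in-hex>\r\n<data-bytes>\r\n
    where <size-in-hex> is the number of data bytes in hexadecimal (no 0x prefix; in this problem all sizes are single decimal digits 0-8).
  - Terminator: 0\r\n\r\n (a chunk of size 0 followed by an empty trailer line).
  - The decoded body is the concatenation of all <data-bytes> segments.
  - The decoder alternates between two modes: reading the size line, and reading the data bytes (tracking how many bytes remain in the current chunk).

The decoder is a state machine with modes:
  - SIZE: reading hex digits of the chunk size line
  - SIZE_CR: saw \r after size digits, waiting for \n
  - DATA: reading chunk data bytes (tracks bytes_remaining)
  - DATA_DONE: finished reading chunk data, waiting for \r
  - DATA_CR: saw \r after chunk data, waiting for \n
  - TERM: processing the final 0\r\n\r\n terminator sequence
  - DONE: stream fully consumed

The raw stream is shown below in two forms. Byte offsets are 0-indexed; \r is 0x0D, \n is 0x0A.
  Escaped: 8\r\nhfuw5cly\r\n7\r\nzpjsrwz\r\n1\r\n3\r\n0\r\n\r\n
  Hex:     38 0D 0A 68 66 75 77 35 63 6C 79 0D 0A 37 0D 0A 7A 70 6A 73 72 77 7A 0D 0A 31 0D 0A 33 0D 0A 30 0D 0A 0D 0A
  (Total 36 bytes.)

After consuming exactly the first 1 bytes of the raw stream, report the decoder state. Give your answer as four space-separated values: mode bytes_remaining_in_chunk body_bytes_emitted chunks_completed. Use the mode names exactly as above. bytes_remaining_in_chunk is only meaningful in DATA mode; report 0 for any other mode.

Byte 0 = '8': mode=SIZE remaining=0 emitted=0 chunks_done=0

Answer: SIZE 0 0 0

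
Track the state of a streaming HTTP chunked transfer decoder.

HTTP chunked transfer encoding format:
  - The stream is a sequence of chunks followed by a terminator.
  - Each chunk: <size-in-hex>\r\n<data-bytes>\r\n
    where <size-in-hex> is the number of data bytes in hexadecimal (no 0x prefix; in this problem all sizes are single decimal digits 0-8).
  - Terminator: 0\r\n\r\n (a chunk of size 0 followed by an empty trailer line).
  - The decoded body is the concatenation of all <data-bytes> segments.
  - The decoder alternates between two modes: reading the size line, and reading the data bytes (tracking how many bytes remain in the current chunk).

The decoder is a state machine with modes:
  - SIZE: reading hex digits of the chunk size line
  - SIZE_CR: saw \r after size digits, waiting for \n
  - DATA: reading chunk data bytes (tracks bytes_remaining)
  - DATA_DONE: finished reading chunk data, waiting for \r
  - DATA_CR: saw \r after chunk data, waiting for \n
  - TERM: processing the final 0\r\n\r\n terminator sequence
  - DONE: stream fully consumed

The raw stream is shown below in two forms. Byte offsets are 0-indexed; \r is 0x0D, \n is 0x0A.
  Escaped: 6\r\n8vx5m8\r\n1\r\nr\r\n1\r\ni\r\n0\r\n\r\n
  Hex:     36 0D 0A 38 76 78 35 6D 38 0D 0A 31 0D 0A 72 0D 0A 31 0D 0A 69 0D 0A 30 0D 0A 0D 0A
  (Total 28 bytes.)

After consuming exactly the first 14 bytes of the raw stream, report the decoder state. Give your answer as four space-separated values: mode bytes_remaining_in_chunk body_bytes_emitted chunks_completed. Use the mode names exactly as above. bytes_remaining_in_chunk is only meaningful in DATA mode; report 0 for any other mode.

Byte 0 = '6': mode=SIZE remaining=0 emitted=0 chunks_done=0
Byte 1 = 0x0D: mode=SIZE_CR remaining=0 emitted=0 chunks_done=0
Byte 2 = 0x0A: mode=DATA remaining=6 emitted=0 chunks_done=0
Byte 3 = '8': mode=DATA remaining=5 emitted=1 chunks_done=0
Byte 4 = 'v': mode=DATA remaining=4 emitted=2 chunks_done=0
Byte 5 = 'x': mode=DATA remaining=3 emitted=3 chunks_done=0
Byte 6 = '5': mode=DATA remaining=2 emitted=4 chunks_done=0
Byte 7 = 'm': mode=DATA remaining=1 emitted=5 chunks_done=0
Byte 8 = '8': mode=DATA_DONE remaining=0 emitted=6 chunks_done=0
Byte 9 = 0x0D: mode=DATA_CR remaining=0 emitted=6 chunks_done=0
Byte 10 = 0x0A: mode=SIZE remaining=0 emitted=6 chunks_done=1
Byte 11 = '1': mode=SIZE remaining=0 emitted=6 chunks_done=1
Byte 12 = 0x0D: mode=SIZE_CR remaining=0 emitted=6 chunks_done=1
Byte 13 = 0x0A: mode=DATA remaining=1 emitted=6 chunks_done=1

Answer: DATA 1 6 1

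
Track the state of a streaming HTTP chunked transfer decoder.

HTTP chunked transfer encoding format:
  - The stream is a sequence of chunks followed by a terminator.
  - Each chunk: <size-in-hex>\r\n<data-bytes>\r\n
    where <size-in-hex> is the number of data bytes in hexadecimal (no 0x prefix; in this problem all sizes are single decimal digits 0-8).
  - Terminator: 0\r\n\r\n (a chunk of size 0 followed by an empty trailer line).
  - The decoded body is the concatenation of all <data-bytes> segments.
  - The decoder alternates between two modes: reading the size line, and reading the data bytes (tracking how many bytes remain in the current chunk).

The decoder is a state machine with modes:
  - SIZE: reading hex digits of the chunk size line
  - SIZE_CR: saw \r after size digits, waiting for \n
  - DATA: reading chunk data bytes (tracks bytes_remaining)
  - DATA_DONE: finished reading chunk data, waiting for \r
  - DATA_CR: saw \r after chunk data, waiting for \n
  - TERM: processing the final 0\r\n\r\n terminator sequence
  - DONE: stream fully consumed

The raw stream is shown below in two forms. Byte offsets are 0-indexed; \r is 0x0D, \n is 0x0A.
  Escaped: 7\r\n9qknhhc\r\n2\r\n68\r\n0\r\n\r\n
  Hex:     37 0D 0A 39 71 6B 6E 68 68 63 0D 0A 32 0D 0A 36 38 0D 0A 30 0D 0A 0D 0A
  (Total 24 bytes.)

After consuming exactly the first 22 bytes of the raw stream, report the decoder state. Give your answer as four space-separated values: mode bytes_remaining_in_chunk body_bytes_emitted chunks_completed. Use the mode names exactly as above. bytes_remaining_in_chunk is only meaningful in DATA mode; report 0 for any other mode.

Answer: TERM 0 9 2

Derivation:
Byte 0 = '7': mode=SIZE remaining=0 emitted=0 chunks_done=0
Byte 1 = 0x0D: mode=SIZE_CR remaining=0 emitted=0 chunks_done=0
Byte 2 = 0x0A: mode=DATA remaining=7 emitted=0 chunks_done=0
Byte 3 = '9': mode=DATA remaining=6 emitted=1 chunks_done=0
Byte 4 = 'q': mode=DATA remaining=5 emitted=2 chunks_done=0
Byte 5 = 'k': mode=DATA remaining=4 emitted=3 chunks_done=0
Byte 6 = 'n': mode=DATA remaining=3 emitted=4 chunks_done=0
Byte 7 = 'h': mode=DATA remaining=2 emitted=5 chunks_done=0
Byte 8 = 'h': mode=DATA remaining=1 emitted=6 chunks_done=0
Byte 9 = 'c': mode=DATA_DONE remaining=0 emitted=7 chunks_done=0
Byte 10 = 0x0D: mode=DATA_CR remaining=0 emitted=7 chunks_done=0
Byte 11 = 0x0A: mode=SIZE remaining=0 emitted=7 chunks_done=1
Byte 12 = '2': mode=SIZE remaining=0 emitted=7 chunks_done=1
Byte 13 = 0x0D: mode=SIZE_CR remaining=0 emitted=7 chunks_done=1
Byte 14 = 0x0A: mode=DATA remaining=2 emitted=7 chunks_done=1
Byte 15 = '6': mode=DATA remaining=1 emitted=8 chunks_done=1
Byte 16 = '8': mode=DATA_DONE remaining=0 emitted=9 chunks_done=1
Byte 17 = 0x0D: mode=DATA_CR remaining=0 emitted=9 chunks_done=1
Byte 18 = 0x0A: mode=SIZE remaining=0 emitted=9 chunks_done=2
Byte 19 = '0': mode=SIZE remaining=0 emitted=9 chunks_done=2
Byte 20 = 0x0D: mode=SIZE_CR remaining=0 emitted=9 chunks_done=2
Byte 21 = 0x0A: mode=TERM remaining=0 emitted=9 chunks_done=2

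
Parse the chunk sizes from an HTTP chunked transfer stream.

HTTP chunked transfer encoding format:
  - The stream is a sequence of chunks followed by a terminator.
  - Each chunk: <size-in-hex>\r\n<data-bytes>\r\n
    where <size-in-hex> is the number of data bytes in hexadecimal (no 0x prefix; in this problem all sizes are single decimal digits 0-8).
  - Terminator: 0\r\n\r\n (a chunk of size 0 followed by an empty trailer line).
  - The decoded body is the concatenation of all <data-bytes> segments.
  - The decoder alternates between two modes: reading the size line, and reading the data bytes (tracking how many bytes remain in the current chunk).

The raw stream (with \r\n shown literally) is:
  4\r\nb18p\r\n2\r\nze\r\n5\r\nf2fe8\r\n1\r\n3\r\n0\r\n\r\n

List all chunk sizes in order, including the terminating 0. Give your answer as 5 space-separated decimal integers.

Answer: 4 2 5 1 0

Derivation:
Chunk 1: stream[0..1]='4' size=0x4=4, data at stream[3..7]='b18p' -> body[0..4], body so far='b18p'
Chunk 2: stream[9..10]='2' size=0x2=2, data at stream[12..14]='ze' -> body[4..6], body so far='b18pze'
Chunk 3: stream[16..17]='5' size=0x5=5, data at stream[19..24]='f2fe8' -> body[6..11], body so far='b18pzef2fe8'
Chunk 4: stream[26..27]='1' size=0x1=1, data at stream[29..30]='3' -> body[11..12], body so far='b18pzef2fe83'
Chunk 5: stream[32..33]='0' size=0 (terminator). Final body='b18pzef2fe83' (12 bytes)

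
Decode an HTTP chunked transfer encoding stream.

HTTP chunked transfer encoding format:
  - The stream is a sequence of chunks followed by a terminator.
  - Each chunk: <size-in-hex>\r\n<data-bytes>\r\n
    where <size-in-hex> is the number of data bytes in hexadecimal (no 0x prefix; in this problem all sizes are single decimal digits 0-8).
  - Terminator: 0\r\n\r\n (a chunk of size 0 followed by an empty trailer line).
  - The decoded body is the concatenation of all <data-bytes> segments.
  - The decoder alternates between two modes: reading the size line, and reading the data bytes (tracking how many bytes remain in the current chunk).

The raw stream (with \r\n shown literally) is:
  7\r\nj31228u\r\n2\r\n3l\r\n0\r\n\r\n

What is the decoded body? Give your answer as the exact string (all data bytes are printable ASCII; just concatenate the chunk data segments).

Answer: j31228u3l

Derivation:
Chunk 1: stream[0..1]='7' size=0x7=7, data at stream[3..10]='j31228u' -> body[0..7], body so far='j31228u'
Chunk 2: stream[12..13]='2' size=0x2=2, data at stream[15..17]='3l' -> body[7..9], body so far='j31228u3l'
Chunk 3: stream[19..20]='0' size=0 (terminator). Final body='j31228u3l' (9 bytes)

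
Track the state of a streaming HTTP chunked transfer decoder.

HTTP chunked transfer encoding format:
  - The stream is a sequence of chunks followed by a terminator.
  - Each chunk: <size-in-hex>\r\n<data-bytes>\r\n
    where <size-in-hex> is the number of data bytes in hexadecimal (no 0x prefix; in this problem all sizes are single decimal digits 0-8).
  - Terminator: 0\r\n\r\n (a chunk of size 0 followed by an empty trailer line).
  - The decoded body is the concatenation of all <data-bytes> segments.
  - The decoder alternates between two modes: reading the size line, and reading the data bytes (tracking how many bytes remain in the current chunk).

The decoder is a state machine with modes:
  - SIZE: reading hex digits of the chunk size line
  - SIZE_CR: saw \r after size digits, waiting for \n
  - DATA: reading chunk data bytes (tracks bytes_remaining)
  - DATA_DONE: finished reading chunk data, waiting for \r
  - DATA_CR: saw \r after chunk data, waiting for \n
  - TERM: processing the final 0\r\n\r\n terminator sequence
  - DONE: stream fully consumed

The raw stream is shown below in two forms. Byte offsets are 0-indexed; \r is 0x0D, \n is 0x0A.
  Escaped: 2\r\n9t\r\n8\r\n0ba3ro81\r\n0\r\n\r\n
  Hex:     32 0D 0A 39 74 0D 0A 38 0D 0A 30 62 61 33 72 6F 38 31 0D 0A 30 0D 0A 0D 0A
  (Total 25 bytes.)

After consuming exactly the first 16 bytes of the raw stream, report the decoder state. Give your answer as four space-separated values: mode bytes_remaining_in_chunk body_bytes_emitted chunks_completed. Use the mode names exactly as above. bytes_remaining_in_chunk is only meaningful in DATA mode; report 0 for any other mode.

Answer: DATA 2 8 1

Derivation:
Byte 0 = '2': mode=SIZE remaining=0 emitted=0 chunks_done=0
Byte 1 = 0x0D: mode=SIZE_CR remaining=0 emitted=0 chunks_done=0
Byte 2 = 0x0A: mode=DATA remaining=2 emitted=0 chunks_done=0
Byte 3 = '9': mode=DATA remaining=1 emitted=1 chunks_done=0
Byte 4 = 't': mode=DATA_DONE remaining=0 emitted=2 chunks_done=0
Byte 5 = 0x0D: mode=DATA_CR remaining=0 emitted=2 chunks_done=0
Byte 6 = 0x0A: mode=SIZE remaining=0 emitted=2 chunks_done=1
Byte 7 = '8': mode=SIZE remaining=0 emitted=2 chunks_done=1
Byte 8 = 0x0D: mode=SIZE_CR remaining=0 emitted=2 chunks_done=1
Byte 9 = 0x0A: mode=DATA remaining=8 emitted=2 chunks_done=1
Byte 10 = '0': mode=DATA remaining=7 emitted=3 chunks_done=1
Byte 11 = 'b': mode=DATA remaining=6 emitted=4 chunks_done=1
Byte 12 = 'a': mode=DATA remaining=5 emitted=5 chunks_done=1
Byte 13 = '3': mode=DATA remaining=4 emitted=6 chunks_done=1
Byte 14 = 'r': mode=DATA remaining=3 emitted=7 chunks_done=1
Byte 15 = 'o': mode=DATA remaining=2 emitted=8 chunks_done=1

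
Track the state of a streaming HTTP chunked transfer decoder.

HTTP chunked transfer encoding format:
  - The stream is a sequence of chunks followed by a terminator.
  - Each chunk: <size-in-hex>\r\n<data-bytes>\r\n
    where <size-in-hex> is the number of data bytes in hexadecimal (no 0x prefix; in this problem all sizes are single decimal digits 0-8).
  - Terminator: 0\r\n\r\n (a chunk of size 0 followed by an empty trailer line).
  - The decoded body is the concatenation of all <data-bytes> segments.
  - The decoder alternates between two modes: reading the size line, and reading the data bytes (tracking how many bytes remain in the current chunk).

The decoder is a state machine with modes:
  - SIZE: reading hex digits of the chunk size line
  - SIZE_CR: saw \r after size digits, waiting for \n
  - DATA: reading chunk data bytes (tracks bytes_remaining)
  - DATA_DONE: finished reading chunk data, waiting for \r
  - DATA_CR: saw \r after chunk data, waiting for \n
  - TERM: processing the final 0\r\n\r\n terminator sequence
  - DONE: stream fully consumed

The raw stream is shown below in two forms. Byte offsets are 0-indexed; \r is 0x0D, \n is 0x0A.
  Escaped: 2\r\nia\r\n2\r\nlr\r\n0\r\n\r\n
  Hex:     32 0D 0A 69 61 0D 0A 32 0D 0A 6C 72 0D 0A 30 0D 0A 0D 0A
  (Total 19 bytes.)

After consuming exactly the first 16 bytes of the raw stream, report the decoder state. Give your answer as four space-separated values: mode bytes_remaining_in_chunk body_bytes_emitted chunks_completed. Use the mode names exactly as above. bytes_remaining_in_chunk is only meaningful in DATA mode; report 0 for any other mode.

Answer: SIZE_CR 0 4 2

Derivation:
Byte 0 = '2': mode=SIZE remaining=0 emitted=0 chunks_done=0
Byte 1 = 0x0D: mode=SIZE_CR remaining=0 emitted=0 chunks_done=0
Byte 2 = 0x0A: mode=DATA remaining=2 emitted=0 chunks_done=0
Byte 3 = 'i': mode=DATA remaining=1 emitted=1 chunks_done=0
Byte 4 = 'a': mode=DATA_DONE remaining=0 emitted=2 chunks_done=0
Byte 5 = 0x0D: mode=DATA_CR remaining=0 emitted=2 chunks_done=0
Byte 6 = 0x0A: mode=SIZE remaining=0 emitted=2 chunks_done=1
Byte 7 = '2': mode=SIZE remaining=0 emitted=2 chunks_done=1
Byte 8 = 0x0D: mode=SIZE_CR remaining=0 emitted=2 chunks_done=1
Byte 9 = 0x0A: mode=DATA remaining=2 emitted=2 chunks_done=1
Byte 10 = 'l': mode=DATA remaining=1 emitted=3 chunks_done=1
Byte 11 = 'r': mode=DATA_DONE remaining=0 emitted=4 chunks_done=1
Byte 12 = 0x0D: mode=DATA_CR remaining=0 emitted=4 chunks_done=1
Byte 13 = 0x0A: mode=SIZE remaining=0 emitted=4 chunks_done=2
Byte 14 = '0': mode=SIZE remaining=0 emitted=4 chunks_done=2
Byte 15 = 0x0D: mode=SIZE_CR remaining=0 emitted=4 chunks_done=2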